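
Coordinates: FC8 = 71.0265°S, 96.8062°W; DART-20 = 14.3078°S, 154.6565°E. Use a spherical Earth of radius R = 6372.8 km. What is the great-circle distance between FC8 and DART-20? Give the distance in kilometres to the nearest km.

9157 km

Δφ = 56.7187°,  Δλ = -108.5373°
a = sin²(Δφ/2) + cos φ₁ cos φ₂ sin²(Δλ/2) = 0.433228
c = 2·arcsin(√a) = 1.436852 rad = 82.3256°
d = R·c = 6372.8 × 1.436852 = 9156.8 km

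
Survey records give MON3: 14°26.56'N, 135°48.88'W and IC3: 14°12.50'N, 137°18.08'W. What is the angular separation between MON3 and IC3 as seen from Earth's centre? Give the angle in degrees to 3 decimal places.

1.459°

MON3: φ = +14.44267°, λ = -135.81467°
IC3: φ = +14.20833°, λ = -137.30133°
Δφ = -0.2343°,  Δλ = -1.4867°
a = sin²(Δφ/2) + cos φ₁ cos φ₂ sin²(Δλ/2) = 0.000162
c = 2·arcsin(√a) = 0.025471 rad = 1.4594°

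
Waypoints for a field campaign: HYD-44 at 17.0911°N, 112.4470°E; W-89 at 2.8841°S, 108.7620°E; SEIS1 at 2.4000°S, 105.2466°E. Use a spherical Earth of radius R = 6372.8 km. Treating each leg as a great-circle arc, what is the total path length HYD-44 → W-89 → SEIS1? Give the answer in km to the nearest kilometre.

2653 km

HYD-44→W-89: c = 0.354365 rad, d = 2258.30 km
W-89→SEIS1: c = 0.061870 rad, d = 394.28 km
Total = 2258.30 + 394.28 = 2652.58 km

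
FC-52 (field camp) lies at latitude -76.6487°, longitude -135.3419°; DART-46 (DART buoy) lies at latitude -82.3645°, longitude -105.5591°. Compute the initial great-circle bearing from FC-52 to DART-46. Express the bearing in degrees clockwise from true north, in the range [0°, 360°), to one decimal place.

150.5°

Δλ = 29.7828°
y = sin Δλ · cos φ₂ = 0.065999
x = cos φ₁ sin φ₂ − sin φ₁ cos φ₂ cos Δλ = -0.116670
θ = atan2(y, x) = 150.5038° → 150.5038° (mod 360°)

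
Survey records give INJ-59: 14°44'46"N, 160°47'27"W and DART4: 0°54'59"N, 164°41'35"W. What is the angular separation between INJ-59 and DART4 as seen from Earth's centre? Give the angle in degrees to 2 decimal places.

14.36°

INJ-59: φ = +14.74611°, λ = -160.79083°
DART4: φ = +0.91639°, λ = -164.69306°
Δφ = -13.8297°,  Δλ = -3.9022°
a = sin²(Δφ/2) + cos φ₁ cos φ₂ sin²(Δλ/2) = 0.015616
c = 2·arcsin(√a) = 0.250580 rad = 14.3572°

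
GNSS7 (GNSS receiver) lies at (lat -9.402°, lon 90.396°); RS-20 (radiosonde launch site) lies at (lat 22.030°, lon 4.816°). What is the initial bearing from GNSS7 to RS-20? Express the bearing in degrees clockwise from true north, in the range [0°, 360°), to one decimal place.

292.4°

Δλ = -85.5800°
y = sin Δλ · cos φ₂ = -0.924231
x = cos φ₁ sin φ₂ − sin φ₁ cos φ₂ cos Δλ = 0.381724
θ = atan2(y, x) = -67.5585° → 292.4415° (mod 360°)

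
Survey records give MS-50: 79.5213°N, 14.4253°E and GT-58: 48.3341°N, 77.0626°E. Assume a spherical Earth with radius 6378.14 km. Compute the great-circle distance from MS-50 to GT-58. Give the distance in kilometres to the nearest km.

Δφ = -31.1872°,  Δλ = 62.6373°
a = sin²(Δφ/2) + cos φ₁ cos φ₂ sin²(Δλ/2) = 0.104927
c = 2·arcsin(√a) = 0.659750 rad = 37.8009°
d = R·c = 6378.14 × 0.659750 = 4208.0 km

4208 km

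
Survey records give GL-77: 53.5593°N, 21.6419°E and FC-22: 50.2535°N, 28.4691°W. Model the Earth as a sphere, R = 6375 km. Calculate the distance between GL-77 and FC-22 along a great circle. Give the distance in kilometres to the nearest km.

3388 km

Δφ = -3.3058°,  Δλ = -50.1110°
a = sin²(Δφ/2) + cos φ₁ cos φ₂ sin²(Δλ/2) = 0.068947
c = 2·arcsin(√a) = 0.531387 rad = 30.4462°
d = R·c = 6375 × 0.531387 = 3387.6 km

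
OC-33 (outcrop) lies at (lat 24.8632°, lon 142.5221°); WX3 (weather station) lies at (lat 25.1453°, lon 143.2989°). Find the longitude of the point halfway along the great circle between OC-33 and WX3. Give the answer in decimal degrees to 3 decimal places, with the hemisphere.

142.910°E

Bx = cos φ₂ cos Δλ = 0.905150,  By = cos φ₂ sin Δλ = 0.012273
φₘ = atan2(sin φ₁ + sin φ₂, √((cos φ₁ + Bx)² + By²)) = 25.00475°
λₘ = λ₁ + atan2(By, cos φ₁ + Bx) = 142.91005°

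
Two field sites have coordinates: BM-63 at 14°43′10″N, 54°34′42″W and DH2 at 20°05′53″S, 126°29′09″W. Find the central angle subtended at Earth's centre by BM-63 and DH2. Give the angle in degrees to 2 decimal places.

BM-63: φ = +14.71944°, λ = -54.57833°
DH2: φ = -20.09806°, λ = -126.48583°
Δφ = -34.8175°,  Δλ = -71.9075°
a = sin²(Δφ/2) + cos φ₁ cos φ₂ sin²(Δλ/2) = 0.402621
c = 2·arcsin(√a) = 1.374785 rad = 78.7694°

78.77°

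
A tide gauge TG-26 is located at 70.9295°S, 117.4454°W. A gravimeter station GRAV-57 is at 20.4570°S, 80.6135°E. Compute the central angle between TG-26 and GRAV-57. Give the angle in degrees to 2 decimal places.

87.75°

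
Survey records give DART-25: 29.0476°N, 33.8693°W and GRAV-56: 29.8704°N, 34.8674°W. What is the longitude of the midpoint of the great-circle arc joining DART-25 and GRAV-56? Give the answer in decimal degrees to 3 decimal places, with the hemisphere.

Bx = cos φ₂ cos Δλ = 0.867023,  By = cos φ₂ sin Δλ = -0.015105
φₘ = atan2(sin φ₁ + sin φ₂, √((cos φ₁ + Bx)² + By²)) = 29.45993°
λₘ = λ₁ + atan2(By, cos φ₁ + Bx) = -34.36633°

34.366°W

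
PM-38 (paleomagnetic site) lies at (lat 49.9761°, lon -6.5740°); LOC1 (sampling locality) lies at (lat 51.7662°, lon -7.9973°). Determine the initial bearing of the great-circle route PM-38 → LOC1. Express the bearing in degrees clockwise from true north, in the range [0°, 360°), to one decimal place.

Δλ = -1.4233°
y = sin Δλ · cos φ₂ = -0.015372
x = cos φ₁ sin φ₂ − sin φ₁ cos φ₂ cos Δλ = 0.031384
θ = atan2(y, x) = -26.0956° → 333.9044° (mod 360°)

333.9°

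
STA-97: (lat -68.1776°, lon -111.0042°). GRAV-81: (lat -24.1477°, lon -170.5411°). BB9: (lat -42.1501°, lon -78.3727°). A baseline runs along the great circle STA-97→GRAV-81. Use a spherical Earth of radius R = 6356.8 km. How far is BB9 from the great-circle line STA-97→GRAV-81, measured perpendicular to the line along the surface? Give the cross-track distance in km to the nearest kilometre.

2927 km

δ₁₃ = central angle STA-97→BB9 = 0.545087 rad  (haversine)
θ₁₃ = bearing STA-97→BB9 = 50.448°,  θ₁₂ = bearing STA-97→GRAV-81 = 289.427°
dₓₜ = R·arcsin(sin δ₁₃ · sin(θ₁₃ − θ₁₂)) = 6356.8·arcsin(0.51849·sin(-238.979°)) = 2926.884 km
|dₓₜ| = 2926.884 km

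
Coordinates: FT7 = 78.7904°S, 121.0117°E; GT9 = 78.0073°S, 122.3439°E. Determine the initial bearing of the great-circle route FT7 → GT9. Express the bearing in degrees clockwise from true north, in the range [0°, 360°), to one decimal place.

19.5°

Δλ = 1.3322°
y = sin Δλ · cos φ₂ = 0.004831
x = cos φ₁ sin φ₂ − sin φ₁ cos φ₂ cos Δλ = 0.013612
θ = atan2(y, x) = 19.5395° → 19.5395° (mod 360°)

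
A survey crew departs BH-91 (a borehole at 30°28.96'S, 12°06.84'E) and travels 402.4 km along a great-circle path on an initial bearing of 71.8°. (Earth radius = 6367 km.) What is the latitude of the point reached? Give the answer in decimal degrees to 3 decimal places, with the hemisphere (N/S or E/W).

29.292°S

BH-91: φ = -30.48267°, λ = +12.11400°
δ = d/R = 402.4/6367 = 0.063201 rad
φ₂ = arcsin(sin φ₁ cos δ + cos φ₁ sin δ cos θ)
   = arcsin(-0.50728·0.99800 + 0.86178·0.06316·0.31233) = -29.29227°
λ₂ = λ₁ + atan2(sin θ sin δ cos φ₁, cos δ − sin φ₁ sin φ₂) = 16.05882°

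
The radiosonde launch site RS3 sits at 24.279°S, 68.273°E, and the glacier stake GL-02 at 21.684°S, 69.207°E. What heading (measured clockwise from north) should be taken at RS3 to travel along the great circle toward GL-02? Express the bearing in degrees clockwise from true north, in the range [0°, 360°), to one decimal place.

18.5°

Δλ = 0.9340°
y = sin Δλ · cos φ₂ = 0.015147
x = cos φ₁ sin φ₂ − sin φ₁ cos φ₂ cos Δλ = 0.045225
θ = atan2(y, x) = 18.5172° → 18.5172° (mod 360°)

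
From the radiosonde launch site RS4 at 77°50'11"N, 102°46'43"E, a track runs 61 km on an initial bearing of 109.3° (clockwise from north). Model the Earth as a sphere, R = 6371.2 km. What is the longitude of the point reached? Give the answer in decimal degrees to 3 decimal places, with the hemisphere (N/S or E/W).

105.199°E

RS4: φ = +77.83639°, λ = +102.77861°
δ = d/R = 61/6371.2 = 0.009574 rad
φ₂ = arcsin(sin φ₁ cos δ + cos φ₁ sin δ cos θ)
   = arcsin(0.97755·0.99995 + 0.21070·0.00957·-0.33051) = 77.64439°
λ₂ = λ₁ + atan2(sin θ sin δ cos φ₁, cos δ − sin φ₁ sin φ₂) = 105.19888°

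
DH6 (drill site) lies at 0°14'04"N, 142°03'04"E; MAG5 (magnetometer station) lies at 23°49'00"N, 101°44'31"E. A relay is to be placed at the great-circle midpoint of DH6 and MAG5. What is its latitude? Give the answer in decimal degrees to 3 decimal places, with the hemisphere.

12.783°N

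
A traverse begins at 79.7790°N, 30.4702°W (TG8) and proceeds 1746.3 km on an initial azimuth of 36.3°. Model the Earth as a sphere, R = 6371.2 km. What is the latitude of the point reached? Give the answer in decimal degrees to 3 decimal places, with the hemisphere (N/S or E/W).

80.437°N

δ = d/R = 1746.3/6371.2 = 0.274093 rad
φ₂ = arcsin(sin φ₁ cos δ + cos φ₁ sin δ cos θ)
   = arcsin(0.98413·0.96267 + 0.17745·0.27067·0.80593) = 80.43674°
λ₂ = λ₁ + atan2(sin θ sin δ cos φ₁, cos δ − sin φ₁ sin φ₂) = 74.83739°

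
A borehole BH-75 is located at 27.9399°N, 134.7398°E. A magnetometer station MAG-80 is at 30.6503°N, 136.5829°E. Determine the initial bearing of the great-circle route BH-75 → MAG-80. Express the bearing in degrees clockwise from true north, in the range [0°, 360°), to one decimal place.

Δλ = 1.8431°
y = sin Δλ · cos φ₂ = 0.027669
x = cos φ₁ sin φ₂ − sin φ₁ cos φ₂ cos Δλ = 0.047496
θ = atan2(y, x) = 30.2233° → 30.2233° (mod 360°)

30.2°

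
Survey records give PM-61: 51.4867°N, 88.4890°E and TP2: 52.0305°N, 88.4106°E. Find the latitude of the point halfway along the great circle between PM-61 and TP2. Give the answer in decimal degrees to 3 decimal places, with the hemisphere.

Bx = cos φ₂ cos Δλ = 0.615241,  By = cos φ₂ sin Δλ = -0.000842
φₘ = atan2(sin φ₁ + sin φ₂, √((cos φ₁ + Bx)² + By²)) = 51.75861°
λₘ = λ₁ + atan2(By, cos φ₁ + Bx) = 88.45004°

51.759°N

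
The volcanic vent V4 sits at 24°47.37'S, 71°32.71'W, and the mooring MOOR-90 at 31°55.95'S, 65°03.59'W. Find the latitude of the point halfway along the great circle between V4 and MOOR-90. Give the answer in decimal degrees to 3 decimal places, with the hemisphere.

V4: φ = -24.78950°, λ = -71.54517°
MOOR-90: φ = -31.93250°, λ = -65.05983°
Bx = cos φ₂ cos Δλ = 0.843241,  By = cos φ₂ sin Δλ = 0.095857
φₘ = atan2(sin φ₁ + sin φ₂, √((cos φ₁ + Bx)² + By²)) = -28.39935°
λₘ = λ₁ + atan2(By, cos φ₁ + Bx) = -68.41187°

28.399°S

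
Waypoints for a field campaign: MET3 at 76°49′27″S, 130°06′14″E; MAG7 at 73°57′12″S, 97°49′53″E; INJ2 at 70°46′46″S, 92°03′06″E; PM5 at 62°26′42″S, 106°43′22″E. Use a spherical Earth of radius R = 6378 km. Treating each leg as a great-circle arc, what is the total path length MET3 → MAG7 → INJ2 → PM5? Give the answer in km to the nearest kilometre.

2475 km

MET3: φ = -76.82417°, λ = +130.10389°
MAG7: φ = -73.95333°, λ = +97.83139°
INJ2: φ = -70.77944°, λ = +92.05167°
PM5: φ = -62.44500°, λ = +106.72278°
MET3→MAG7: c = 0.148382 rad, d = 946.38 km
MAG7→INJ2: c = 0.063201 rad, d = 403.09 km
INJ2→PM5: c = 0.176447 rad, d = 1125.38 km
Total = 946.38 + 403.09 + 1125.38 = 2474.86 km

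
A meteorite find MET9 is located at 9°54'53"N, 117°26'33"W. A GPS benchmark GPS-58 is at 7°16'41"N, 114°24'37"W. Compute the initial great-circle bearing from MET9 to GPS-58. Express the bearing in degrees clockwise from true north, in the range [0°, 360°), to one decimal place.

131.1°

MET9: φ = +9.91472°, λ = -117.44250°
GPS-58: φ = +7.27806°, λ = -114.41028°
Δλ = 3.0322°
y = sin Δλ · cos φ₂ = 0.052471
x = cos φ₁ sin φ₂ − sin φ₁ cos φ₂ cos Δλ = -0.045763
θ = atan2(y, x) = 131.0935° → 131.0935° (mod 360°)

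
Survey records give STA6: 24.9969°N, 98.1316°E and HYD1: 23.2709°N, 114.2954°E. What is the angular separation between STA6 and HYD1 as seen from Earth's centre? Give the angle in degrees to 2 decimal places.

Δφ = -1.7260°,  Δλ = 16.1638°
a = sin²(Δφ/2) + cos φ₁ cos φ₂ sin²(Δλ/2) = 0.016683
c = 2·arcsin(√a) = 0.259051 rad = 14.8425°

14.84°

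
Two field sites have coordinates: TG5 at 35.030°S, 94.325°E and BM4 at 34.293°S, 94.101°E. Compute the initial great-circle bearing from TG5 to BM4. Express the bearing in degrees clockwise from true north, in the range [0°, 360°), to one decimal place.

345.9°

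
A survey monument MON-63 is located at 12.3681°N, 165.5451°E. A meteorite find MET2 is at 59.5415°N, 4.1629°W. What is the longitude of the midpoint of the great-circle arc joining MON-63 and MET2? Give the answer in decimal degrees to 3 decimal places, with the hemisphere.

154.817°E

Bx = cos φ₂ cos Δλ = -0.498758,  By = cos φ₂ sin Δλ = -0.090568
φₘ = atan2(sin φ₁ + sin φ₂, √((cos φ₁ + Bx)² + By²)) = 65.67259°
λₘ = λ₁ + atan2(By, cos φ₁ + Bx) = 154.81706°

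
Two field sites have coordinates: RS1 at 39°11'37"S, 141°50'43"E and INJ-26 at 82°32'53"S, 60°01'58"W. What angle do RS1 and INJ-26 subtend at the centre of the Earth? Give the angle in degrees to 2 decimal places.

57.77°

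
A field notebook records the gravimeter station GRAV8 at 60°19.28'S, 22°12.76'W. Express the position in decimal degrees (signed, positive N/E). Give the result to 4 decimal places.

lat: 60.3213° S → -60.3213°
lon: 22.2127° W → -22.2127°

-60.3213°, -22.2127°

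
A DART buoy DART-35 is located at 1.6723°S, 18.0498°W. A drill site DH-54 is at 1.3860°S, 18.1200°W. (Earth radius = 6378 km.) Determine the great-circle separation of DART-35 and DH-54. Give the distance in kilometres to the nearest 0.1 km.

Δφ = 0.2863°,  Δλ = -0.0702°
a = sin²(Δφ/2) + cos φ₁ cos φ₂ sin²(Δλ/2) = 0.000007
c = 2·arcsin(√a) = 0.005145 rad = 0.2948°
d = R·c = 6378 × 0.005145 = 32.8 km

32.8 km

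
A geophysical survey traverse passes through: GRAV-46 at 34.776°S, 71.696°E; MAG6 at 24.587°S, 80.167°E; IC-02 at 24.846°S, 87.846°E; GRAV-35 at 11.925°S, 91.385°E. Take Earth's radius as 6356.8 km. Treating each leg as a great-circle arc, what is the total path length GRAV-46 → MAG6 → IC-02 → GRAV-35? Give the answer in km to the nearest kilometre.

3648 km

GRAV-46→MAG6: c = 0.219157 rad, d = 1393.13 km
MAG6→IC-02: c = 0.121813 rad, d = 774.34 km
IC-02→GRAV-35: c = 0.232965 rad, d = 1480.91 km
Total = 1393.13 + 774.34 + 1480.91 = 3648.39 km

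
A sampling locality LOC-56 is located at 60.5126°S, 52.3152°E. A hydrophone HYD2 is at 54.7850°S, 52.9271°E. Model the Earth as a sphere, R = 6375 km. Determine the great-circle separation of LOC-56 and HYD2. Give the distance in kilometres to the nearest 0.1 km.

638.3 km

Δφ = 5.7276°,  Δλ = 0.6119°
a = sin²(Δφ/2) + cos φ₁ cos φ₂ sin²(Δλ/2) = 0.002504
c = 2·arcsin(√a) = 0.100128 rad = 5.7369°
d = R·c = 6375 × 0.100128 = 638.3 km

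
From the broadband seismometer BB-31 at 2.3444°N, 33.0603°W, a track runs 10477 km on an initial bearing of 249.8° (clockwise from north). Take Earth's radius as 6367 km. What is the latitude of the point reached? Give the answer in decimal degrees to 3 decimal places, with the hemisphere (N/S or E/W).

δ = d/R = 10477/6367 = 1.645516 rad
φ₂ = arcsin(sin φ₁ cos δ + cos φ₁ sin δ cos θ)
   = arcsin(0.04091·-0.07465 + 0.99916·0.99721·-0.34530) = -20.31005°
λ₂ = λ₁ + atan2(sin θ sin δ cos φ₁, cos δ − sin φ₁ sin φ₂) = -126.75920°

20.310°S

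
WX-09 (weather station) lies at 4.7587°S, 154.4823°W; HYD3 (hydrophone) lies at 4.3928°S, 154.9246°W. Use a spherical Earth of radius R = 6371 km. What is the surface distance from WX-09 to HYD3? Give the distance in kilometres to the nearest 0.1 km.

Δφ = 0.3659°,  Δλ = -0.4423°
a = sin²(Δφ/2) + cos φ₁ cos φ₂ sin²(Δλ/2) = 0.000025
c = 2·arcsin(√a) = 0.010000 rad = 0.5729°
d = R·c = 6371 × 0.010000 = 63.7 km

63.7 km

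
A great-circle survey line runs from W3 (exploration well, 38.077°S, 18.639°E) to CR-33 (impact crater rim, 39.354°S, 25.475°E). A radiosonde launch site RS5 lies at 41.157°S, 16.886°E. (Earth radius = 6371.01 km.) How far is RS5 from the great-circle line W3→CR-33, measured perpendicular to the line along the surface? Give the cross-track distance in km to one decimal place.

δ₁₃ = central angle W3→RS5 = 0.058692 rad  (haversine)
θ₁₃ = bearing W3→RS5 = 203.119°,  θ₁₂ = bearing W3→CR-33 = 105.588°
dₓₜ = R·arcsin(sin δ₁₃ · sin(θ₁₃ − θ₁₂)) = 6371.01·arcsin(0.05866·sin(97.532°)) = 370.699 km
|dₓₜ| = 370.699 km

370.7 km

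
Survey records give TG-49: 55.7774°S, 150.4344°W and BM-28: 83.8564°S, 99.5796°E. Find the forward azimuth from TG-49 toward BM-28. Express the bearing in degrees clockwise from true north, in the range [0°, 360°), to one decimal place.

Δλ = -109.9860°
y = sin Δλ · cos φ₂ = -0.100575
x = cos φ₁ sin φ₂ − sin φ₁ cos φ₂ cos Δλ = -0.589425
θ = atan2(y, x) = -170.3167° → 189.6833° (mod 360°)

189.7°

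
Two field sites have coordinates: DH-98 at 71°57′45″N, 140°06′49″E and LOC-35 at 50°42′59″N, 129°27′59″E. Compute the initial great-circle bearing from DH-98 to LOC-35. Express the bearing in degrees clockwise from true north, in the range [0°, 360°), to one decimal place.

DH-98: φ = +71.96250°, λ = +140.11361°
LOC-35: φ = +50.71639°, λ = +129.46639°
Δλ = -10.6472°
y = sin Δλ · cos φ₂ = -0.116983
x = cos φ₁ sin φ₂ − sin φ₁ cos φ₂ cos Δλ = -0.352010
θ = atan2(y, x) = -161.6168° → 198.3832° (mod 360°)

198.4°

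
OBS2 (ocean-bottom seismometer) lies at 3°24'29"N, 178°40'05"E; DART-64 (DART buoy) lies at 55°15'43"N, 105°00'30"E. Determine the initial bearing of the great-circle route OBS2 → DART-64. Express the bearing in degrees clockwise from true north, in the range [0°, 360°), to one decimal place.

326.0°

OBS2: φ = +3.40806°, λ = +178.66806°
DART-64: φ = +55.26194°, λ = +105.00833°
Δλ = -73.6597°
y = sin Δλ · cos φ₂ = -0.546809
x = cos φ₁ sin φ₂ − sin φ₁ cos φ₂ cos Δλ = 0.810782
θ = atan2(y, x) = -33.9966° → 326.0034° (mod 360°)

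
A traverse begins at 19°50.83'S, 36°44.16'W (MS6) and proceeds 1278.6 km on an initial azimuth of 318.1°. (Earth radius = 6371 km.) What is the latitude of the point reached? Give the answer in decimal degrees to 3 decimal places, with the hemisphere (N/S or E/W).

MS6: φ = -19.84717°, λ = -36.73600°
δ = d/R = 1278.6/6371 = 0.200691 rad
φ₂ = arcsin(sin φ₁ cos δ + cos φ₁ sin δ cos θ)
   = arcsin(-0.33951·0.97993 + 0.94060·0.19935·0.74431) = -11.13584°
λ₂ = λ₁ + atan2(sin θ sin δ cos φ₁, cos δ − sin φ₁ sin φ₂) = -44.53420°

11.136°S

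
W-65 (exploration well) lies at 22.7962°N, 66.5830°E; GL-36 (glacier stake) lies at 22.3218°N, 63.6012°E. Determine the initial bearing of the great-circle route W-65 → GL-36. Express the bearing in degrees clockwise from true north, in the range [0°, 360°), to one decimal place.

Δλ = -2.9818°
y = sin Δλ · cos φ₂ = -0.048121
x = cos φ₁ sin φ₂ − sin φ₁ cos φ₂ cos Δλ = -0.007794
θ = atan2(y, x) = -99.2007° → 260.7993° (mod 360°)

260.8°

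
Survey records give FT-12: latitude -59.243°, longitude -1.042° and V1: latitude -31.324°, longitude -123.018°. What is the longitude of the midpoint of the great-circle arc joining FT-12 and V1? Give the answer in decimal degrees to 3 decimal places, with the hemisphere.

86.385°W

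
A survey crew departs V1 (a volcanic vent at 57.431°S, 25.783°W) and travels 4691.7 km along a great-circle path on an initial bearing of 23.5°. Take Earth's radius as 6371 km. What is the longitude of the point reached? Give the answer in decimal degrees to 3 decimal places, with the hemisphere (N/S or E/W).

9.517°W

δ = d/R = 4691.7/6371 = 0.736415 rad
φ₂ = arcsin(sin φ₁ cos δ + cos φ₁ sin δ cos θ)
   = arcsin(-0.84274·0.74088 + 0.53831·0.67164·0.91706) = -17.02616°
λ₂ = λ₁ + atan2(sin θ sin δ cos φ₁, cos δ − sin φ₁ sin φ₂) = -9.51740°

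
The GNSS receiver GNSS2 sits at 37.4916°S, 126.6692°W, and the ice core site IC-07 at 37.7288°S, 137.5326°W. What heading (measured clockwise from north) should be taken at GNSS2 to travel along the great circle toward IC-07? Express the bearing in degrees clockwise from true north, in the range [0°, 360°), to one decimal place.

Δλ = -10.8634°
y = sin Δλ · cos φ₂ = -0.149062
x = cos φ₁ sin φ₂ − sin φ₁ cos φ₂ cos Δλ = -0.012767
θ = atan2(y, x) = -94.8952° → 265.1048° (mod 360°)

265.1°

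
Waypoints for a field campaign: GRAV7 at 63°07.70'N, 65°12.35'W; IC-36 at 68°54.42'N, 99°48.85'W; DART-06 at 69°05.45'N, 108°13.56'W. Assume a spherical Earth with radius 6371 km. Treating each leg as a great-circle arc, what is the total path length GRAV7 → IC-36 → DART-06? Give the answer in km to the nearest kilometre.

1998 km

GRAV7: φ = +63.12833°, λ = -65.20583°
IC-36: φ = +68.90700°, λ = -99.81417°
DART-06: φ = +69.09083°, λ = -108.22600°
GRAV7→IC-36: c = 0.260989 rad, d = 1662.76 km
IC-36→DART-06: c = 0.052672 rad, d = 335.57 km
Total = 1662.76 + 335.57 = 1998.33 km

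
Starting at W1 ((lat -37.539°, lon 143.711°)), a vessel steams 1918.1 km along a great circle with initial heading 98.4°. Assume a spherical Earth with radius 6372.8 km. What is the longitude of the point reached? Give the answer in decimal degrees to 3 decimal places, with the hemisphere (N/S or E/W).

165.574°E

δ = d/R = 1918.1/6372.8 = 0.300982 rad
φ₂ = arcsin(sin φ₁ cos δ + cos φ₁ sin δ cos θ)
   = arcsin(-0.60930·0.95505 + 0.79294·0.29646·-0.14608) = -38.04287°
λ₂ = λ₁ + atan2(sin θ sin δ cos φ₁, cos δ − sin φ₁ sin φ₂) = 165.57428°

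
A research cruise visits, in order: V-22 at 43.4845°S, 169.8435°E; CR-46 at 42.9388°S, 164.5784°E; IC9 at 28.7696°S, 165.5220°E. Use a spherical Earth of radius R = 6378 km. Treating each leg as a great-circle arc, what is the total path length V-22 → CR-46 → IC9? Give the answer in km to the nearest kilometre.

2011 km

V-22→CR-46: c = 0.067637 rad, d = 431.39 km
CR-46→IC9: c = 0.247654 rad, d = 1579.54 km
Total = 431.39 + 1579.54 = 2010.93 km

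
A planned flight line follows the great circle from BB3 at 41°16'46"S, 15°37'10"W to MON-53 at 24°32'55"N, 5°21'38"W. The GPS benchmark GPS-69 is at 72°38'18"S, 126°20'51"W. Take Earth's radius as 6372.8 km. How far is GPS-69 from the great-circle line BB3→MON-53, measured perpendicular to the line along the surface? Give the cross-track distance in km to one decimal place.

BB3: φ = -41.27944°, λ = -15.61944°
MON-53: φ = +24.54861°, λ = -5.36056°
GPS-69: φ = -72.63833°, λ = -126.34750°
δ₁₃ = central angle BB3→GPS-69 = 0.988066 rad  (haversine)
θ₁₃ = bearing BB3→GPS-69 = 199.527°,  θ₁₂ = bearing BB3→MON-53 = 10.174°
dₓₜ = R·arcsin(sin δ₁₃ · sin(θ₁₃ − θ₁₂)) = 6372.8·arcsin(0.83496·sin(189.353°)) = -867.464 km
|dₓₜ| = 867.464 km

867.5 km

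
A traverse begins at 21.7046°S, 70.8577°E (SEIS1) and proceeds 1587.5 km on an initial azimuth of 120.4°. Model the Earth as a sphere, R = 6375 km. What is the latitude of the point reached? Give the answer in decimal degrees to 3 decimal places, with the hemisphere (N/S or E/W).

δ = d/R = 1587.5/6375 = 0.249020 rad
φ₂ = arcsin(sin φ₁ cos δ + cos φ₁ sin δ cos θ)
   = arcsin(-0.36982·0.96915 + 0.92910·0.24645·-0.50603) = -28.31288°
λ₂ = λ₁ + atan2(sin θ sin δ cos φ₁, cos δ − sin φ₁ sin φ₂) = 84.83013°

28.313°S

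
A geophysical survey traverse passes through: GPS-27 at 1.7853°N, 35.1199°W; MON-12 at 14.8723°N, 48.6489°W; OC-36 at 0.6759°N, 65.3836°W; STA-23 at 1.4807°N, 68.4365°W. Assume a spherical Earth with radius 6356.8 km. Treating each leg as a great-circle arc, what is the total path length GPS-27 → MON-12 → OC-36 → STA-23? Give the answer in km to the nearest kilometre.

4843 km

GPS-27→MON-12: c = 0.326341 rad, d = 2074.49 km
MON-12→OC-36: c = 0.380361 rad, d = 2417.88 km
OC-36→STA-23: c = 0.055094 rad, d = 350.22 km
Total = 2074.49 + 2417.88 + 350.22 = 4842.59 km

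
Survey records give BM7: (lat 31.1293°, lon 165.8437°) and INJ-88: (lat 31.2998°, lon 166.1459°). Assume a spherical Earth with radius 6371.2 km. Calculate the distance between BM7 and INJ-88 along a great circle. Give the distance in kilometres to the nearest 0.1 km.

34.4 km

Δφ = 0.1705°,  Δλ = 0.3022°
a = sin²(Δφ/2) + cos φ₁ cos φ₂ sin²(Δλ/2) = 0.000007
c = 2·arcsin(√a) = 0.005404 rad = 0.3096°
d = R·c = 6371.2 × 0.005404 = 34.4 km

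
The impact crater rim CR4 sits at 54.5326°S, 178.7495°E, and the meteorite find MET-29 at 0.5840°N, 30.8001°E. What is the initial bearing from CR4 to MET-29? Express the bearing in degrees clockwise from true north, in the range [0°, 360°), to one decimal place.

217.8°

Δλ = -147.9494°
y = sin Δλ · cos φ₂ = -0.530640
x = cos φ₁ sin φ₂ − sin φ₁ cos φ₂ cos Δλ = -0.684358
θ = atan2(y, x) = -142.2106° → 217.7894° (mod 360°)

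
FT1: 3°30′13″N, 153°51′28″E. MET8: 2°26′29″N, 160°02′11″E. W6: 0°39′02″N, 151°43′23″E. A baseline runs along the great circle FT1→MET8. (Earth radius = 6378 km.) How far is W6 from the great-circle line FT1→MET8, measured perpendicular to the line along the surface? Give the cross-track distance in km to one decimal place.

FT1: φ = +3.50361°, λ = +153.85778°
MET8: φ = +2.44139°, λ = +160.03639°
W6: φ = +0.65056°, λ = +151.72306°
δ₁₃ = central angle FT1→W6 = 0.062174 rad  (haversine)
θ₁₃ = bearing FT1→W6 = 216.831°,  θ₁₂ = bearing FT1→MET8 = 99.598°
dₓₜ = R·arcsin(sin δ₁₃ · sin(θ₁₃ − θ₁₂)) = 6378·arcsin(0.06213·sin(117.233°)) = 352.541 km
|dₓₜ| = 352.541 km

352.5 km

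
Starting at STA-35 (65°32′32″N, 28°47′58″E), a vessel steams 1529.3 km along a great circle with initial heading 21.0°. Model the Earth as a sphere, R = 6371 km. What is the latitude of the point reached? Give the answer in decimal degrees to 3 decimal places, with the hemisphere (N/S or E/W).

STA-35: φ = +65.54222°, λ = +28.79944°
δ = d/R = 1529.3/6371 = 0.240041 rad
φ₂ = arcsin(sin φ₁ cos δ + cos φ₁ sin δ cos θ)
   = arcsin(0.91027·0.97133 + 0.41402·0.23774·0.93358) = 77.43785°
λ₂ = λ₁ + atan2(sin θ sin δ cos φ₁, cos δ − sin φ₁ sin φ₂) = 51.86120°

77.438°N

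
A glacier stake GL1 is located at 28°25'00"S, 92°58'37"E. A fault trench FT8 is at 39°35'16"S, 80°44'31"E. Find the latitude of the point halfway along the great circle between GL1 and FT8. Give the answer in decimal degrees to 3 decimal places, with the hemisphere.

GL1: φ = -28.41667°, λ = +92.97694°
FT8: φ = -39.58778°, λ = +80.74194°
Bx = cos φ₂ cos Δλ = 0.753145,  By = cos φ₂ sin Δλ = -0.163317
φₘ = atan2(sin φ₁ + sin φ₂, √((cos φ₁ + Bx)² + By²)) = -34.15341°
λₘ = λ₁ + atan2(By, cos φ₁ + Bx) = 87.26455°

34.153°S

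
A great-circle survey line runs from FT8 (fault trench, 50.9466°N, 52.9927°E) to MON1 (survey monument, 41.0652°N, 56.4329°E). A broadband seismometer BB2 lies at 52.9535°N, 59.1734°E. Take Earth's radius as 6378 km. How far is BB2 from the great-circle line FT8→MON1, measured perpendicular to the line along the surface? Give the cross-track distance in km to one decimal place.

δ₁₃ = central angle FT8→BB2 = 0.075114 rad  (haversine)
θ₁₃ = bearing FT8→BB2 = 59.808°,  θ₁₂ = bearing FT8→MON1 = 165.143°
dₓₜ = R·arcsin(sin δ₁₃ · sin(θ₁₃ − θ₁₂)) = 6378·arcsin(0.07504·sin(-105.335°)) = -461.992 km
|dₓₜ| = 461.992 km

462.0 km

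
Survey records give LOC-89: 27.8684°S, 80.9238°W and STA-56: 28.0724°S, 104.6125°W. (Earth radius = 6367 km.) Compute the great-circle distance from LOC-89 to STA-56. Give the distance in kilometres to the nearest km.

2321 km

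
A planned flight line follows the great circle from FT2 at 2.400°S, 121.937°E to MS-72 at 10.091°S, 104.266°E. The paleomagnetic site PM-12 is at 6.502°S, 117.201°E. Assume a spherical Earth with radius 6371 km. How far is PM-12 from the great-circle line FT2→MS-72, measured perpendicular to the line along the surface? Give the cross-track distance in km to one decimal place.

199.6 km

δ₁₃ = central angle FT2→PM-12 = 0.109151 rad  (haversine)
θ₁₃ = bearing FT2→PM-12 = 228.856°,  θ₁₂ = bearing FT2→MS-72 = 245.567°
dₓₜ = R·arcsin(sin δ₁₃ · sin(θ₁₃ − θ₁₂)) = 6371·arcsin(0.10893·sin(-16.711°)) = -199.596 km
|dₓₜ| = 199.596 km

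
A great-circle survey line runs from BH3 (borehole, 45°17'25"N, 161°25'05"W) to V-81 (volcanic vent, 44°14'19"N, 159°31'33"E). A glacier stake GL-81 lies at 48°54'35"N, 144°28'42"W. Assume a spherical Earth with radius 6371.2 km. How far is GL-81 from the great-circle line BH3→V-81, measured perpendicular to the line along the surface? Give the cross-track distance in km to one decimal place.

774.1 km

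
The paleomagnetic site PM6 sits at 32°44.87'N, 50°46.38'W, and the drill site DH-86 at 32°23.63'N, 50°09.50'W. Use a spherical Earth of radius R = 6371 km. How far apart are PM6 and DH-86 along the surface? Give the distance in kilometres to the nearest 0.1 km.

69.8 km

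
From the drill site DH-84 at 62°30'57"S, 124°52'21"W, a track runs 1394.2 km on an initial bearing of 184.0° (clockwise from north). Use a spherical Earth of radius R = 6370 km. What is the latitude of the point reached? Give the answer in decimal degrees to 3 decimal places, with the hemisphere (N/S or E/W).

75.002°S

DH-84: φ = -62.51583°, λ = -124.87250°
δ = d/R = 1394.2/6370 = 0.218870 rad
φ₂ = arcsin(sin φ₁ cos δ + cos φ₁ sin δ cos θ)
   = arcsin(-0.88714·0.97614 + 0.46150·0.21713·-0.99756) = -75.00201°
λ₂ = λ₁ + atan2(sin θ sin δ cos φ₁, cos δ − sin φ₁ sin φ₂) = -128.22778°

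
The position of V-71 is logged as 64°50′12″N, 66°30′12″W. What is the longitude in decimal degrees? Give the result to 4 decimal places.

66° + 30′/60 + 12″/3600 = 66 + 0.50000 + 0.00333 = 66.5033°

66.5033°W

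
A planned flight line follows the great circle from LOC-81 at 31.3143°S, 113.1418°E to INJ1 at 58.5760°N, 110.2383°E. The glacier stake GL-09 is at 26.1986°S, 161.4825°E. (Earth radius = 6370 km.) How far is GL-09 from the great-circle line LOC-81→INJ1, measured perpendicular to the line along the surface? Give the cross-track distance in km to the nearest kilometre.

4663 km

δ₁₃ = central angle LOC-81→GL-09 = 0.739229 rad  (haversine)
θ₁₃ = bearing LOC-81→GL-09 = 95.724°,  θ₁₂ = bearing LOC-81→INJ1 = 358.487°
dₓₜ = R·arcsin(sin δ₁₃ · sin(θ₁₃ − θ₁₂)) = 6370·arcsin(0.67372·sin(-262.762°)) = 4662.773 km
|dₓₜ| = 4662.773 km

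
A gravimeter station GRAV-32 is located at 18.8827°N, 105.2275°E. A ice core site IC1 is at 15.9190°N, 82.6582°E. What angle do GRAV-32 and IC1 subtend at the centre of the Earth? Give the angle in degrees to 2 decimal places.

21.72°

Δφ = -2.9637°,  Δλ = -22.5693°
a = sin²(Δφ/2) + cos φ₁ cos φ₂ sin²(Δλ/2) = 0.035511
c = 2·arcsin(√a) = 0.379152 rad = 21.7238°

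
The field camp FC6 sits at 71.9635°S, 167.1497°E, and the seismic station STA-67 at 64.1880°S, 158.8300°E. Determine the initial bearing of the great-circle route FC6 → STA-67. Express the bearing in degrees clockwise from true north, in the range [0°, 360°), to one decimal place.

Δλ = -8.3197°
y = sin Δλ · cos φ₂ = -0.063004
x = cos φ₁ sin φ₂ − sin φ₁ cos φ₂ cos Δλ = 0.130935
θ = atan2(y, x) = -25.6961° → 334.3039° (mod 360°)

334.3°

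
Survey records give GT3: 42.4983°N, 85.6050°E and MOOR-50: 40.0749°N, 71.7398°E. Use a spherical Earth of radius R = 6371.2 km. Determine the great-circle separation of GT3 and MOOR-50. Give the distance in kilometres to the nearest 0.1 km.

Δφ = -2.4234°,  Δλ = -13.8652°
a = sin²(Δφ/2) + cos φ₁ cos φ₂ sin²(Δλ/2) = 0.008667
c = 2·arcsin(√a) = 0.186460 rad = 10.6834°
d = R·c = 6371.2 × 0.186460 = 1188.0 km

1188.0 km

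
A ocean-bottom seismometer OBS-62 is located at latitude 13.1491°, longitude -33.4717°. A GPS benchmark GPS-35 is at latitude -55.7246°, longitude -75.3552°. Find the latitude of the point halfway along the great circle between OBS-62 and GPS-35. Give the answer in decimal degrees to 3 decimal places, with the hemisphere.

22.540°S

Bx = cos φ₂ cos Δλ = 0.419283,  By = cos φ₂ sin Δλ = -0.375983
φₘ = atan2(sin φ₁ + sin φ₂, √((cos φ₁ + Bx)² + By²)) = -22.54001°
λₘ = λ₁ + atan2(By, cos φ₁ + Bx) = -48.57575°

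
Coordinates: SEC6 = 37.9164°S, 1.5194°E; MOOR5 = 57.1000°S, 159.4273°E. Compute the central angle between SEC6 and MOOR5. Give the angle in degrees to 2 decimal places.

83.17°

Δφ = -19.1836°,  Δλ = 157.9079°
a = sin²(Δφ/2) + cos φ₁ cos φ₂ sin²(Δλ/2) = 0.440549
c = 2·arcsin(√a) = 1.451612 rad = 83.1712°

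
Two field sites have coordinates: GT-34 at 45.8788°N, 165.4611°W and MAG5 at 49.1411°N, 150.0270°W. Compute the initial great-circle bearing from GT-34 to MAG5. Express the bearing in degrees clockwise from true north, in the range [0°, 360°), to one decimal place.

67.0°

Δλ = 15.4341°
y = sin Δλ · cos φ₂ = 0.174102
x = cos φ₁ sin φ₂ − sin φ₁ cos φ₂ cos Δλ = 0.073843
θ = atan2(y, x) = 67.0163° → 67.0163° (mod 360°)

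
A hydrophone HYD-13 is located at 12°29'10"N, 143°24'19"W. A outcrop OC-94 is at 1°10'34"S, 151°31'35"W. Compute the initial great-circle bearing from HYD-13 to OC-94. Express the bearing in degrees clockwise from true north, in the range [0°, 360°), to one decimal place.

211.1°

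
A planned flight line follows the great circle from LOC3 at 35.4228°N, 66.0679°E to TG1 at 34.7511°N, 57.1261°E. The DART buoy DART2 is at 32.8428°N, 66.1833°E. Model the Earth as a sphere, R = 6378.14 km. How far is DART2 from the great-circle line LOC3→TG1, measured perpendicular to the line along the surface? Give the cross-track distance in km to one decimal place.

287.4 km

δ₁₃ = central angle LOC3→DART2 = 0.045060 rad  (haversine)
θ₁₃ = bearing LOC3→DART2 = 177.847°,  θ₁₂ = bearing LOC3→TG1 = 267.339°
dₓₜ = R·arcsin(sin δ₁₃ · sin(θ₁₃ − θ₁₂)) = 6378.14·arcsin(0.04505·sin(-89.492°)) = -287.390 km
|dₓₜ| = 287.390 km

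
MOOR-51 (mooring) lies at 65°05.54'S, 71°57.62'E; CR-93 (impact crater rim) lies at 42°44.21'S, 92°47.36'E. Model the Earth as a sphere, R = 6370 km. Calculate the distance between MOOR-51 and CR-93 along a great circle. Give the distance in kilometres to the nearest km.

MOOR-51: φ = -65.09233°, λ = +71.96033°
CR-93: φ = -42.73683°, λ = +92.78933°
Δφ = 22.3555°,  Δλ = 20.8290°
a = sin²(Δφ/2) + cos φ₁ cos φ₂ sin²(Δλ/2) = 0.047687
c = 2·arcsin(√a) = 0.440296 rad = 25.2271°
d = R·c = 6370 × 0.440296 = 2804.7 km

2805 km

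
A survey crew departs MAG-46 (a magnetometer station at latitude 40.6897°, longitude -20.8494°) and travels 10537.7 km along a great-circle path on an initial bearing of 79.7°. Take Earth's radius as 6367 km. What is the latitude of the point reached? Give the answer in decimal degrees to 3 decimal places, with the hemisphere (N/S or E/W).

δ = d/R = 10537.7/6367 = 1.655049 rad
φ₂ = arcsin(sin φ₁ cos δ + cos φ₁ sin δ cos θ)
   = arcsin(0.65196·-0.08415 + 0.75825·0.99645·0.17880) = 4.60186°
λ₂ = λ₁ + atan2(sin θ sin δ cos φ₁, cos δ − sin φ₁ sin φ₂) = 79.55242°

4.602°N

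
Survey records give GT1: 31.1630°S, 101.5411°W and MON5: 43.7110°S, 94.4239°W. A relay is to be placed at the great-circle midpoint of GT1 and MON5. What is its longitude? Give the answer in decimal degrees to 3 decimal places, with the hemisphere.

Bx = cos φ₂ cos Δλ = 0.717265,  By = cos φ₂ sin Δλ = 0.089559
φₘ = atan2(sin φ₁ + sin φ₂, √((cos φ₁ + Bx)² + By²)) = -37.49001°
λₘ = λ₁ + atan2(By, cos φ₁ + Bx) = -98.28241°

98.282°W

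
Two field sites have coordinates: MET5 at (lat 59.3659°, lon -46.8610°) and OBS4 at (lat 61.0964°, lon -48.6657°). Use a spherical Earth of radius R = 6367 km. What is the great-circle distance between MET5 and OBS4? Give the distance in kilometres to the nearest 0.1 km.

Δφ = 1.7305°,  Δλ = -1.8047°
a = sin²(Δφ/2) + cos φ₁ cos φ₂ sin²(Δλ/2) = 0.000289
c = 2·arcsin(√a) = 0.034009 rad = 1.9485°
d = R·c = 6367 × 0.034009 = 216.5 km

216.5 km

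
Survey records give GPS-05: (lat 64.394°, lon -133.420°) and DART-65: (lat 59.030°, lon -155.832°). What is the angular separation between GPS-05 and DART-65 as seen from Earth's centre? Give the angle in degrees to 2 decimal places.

Δφ = -5.3640°,  Δλ = -22.4120°
a = sin²(Δφ/2) + cos φ₁ cos φ₂ sin²(Δλ/2) = 0.010589
c = 2·arcsin(√a) = 0.206168 rad = 11.8126°

11.81°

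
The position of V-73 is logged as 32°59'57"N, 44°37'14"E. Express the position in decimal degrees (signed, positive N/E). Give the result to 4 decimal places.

lat: 32.9992° N → +32.9992°
lon: 44.6206° E → +44.6206°

+32.9992°, +44.6206°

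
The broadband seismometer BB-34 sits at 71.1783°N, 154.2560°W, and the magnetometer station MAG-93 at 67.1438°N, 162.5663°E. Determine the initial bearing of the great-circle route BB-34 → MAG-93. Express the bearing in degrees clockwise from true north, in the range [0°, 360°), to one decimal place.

276.3°

Δλ = -43.1777°
y = sin Δλ · cos φ₂ = -0.265781
x = cos φ₁ sin φ₂ − sin φ₁ cos φ₂ cos Δλ = 0.029190
θ = atan2(y, x) = -83.7326° → 276.2674° (mod 360°)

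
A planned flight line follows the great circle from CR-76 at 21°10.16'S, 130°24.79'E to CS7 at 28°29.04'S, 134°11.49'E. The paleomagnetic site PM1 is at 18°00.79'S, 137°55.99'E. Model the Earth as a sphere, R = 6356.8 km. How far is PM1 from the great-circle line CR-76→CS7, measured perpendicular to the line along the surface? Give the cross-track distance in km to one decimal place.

860.0 km

CR-76: φ = -21.16933°, λ = +130.41317°
CS7: φ = -28.48400°, λ = +134.19150°
PM1: φ = -18.01317°, λ = +137.93317°
δ₁₃ = central angle CR-76→PM1 = 0.135337 rad  (haversine)
θ₁₃ = bearing CR-76→PM1 = 67.283°,  θ₁₂ = bearing CR-76→CS7 = 155.655°
dₓₜ = R·arcsin(sin δ₁₃ · sin(θ₁₃ − θ₁₂)) = 6356.8·arcsin(0.13492·sin(-88.371°)) = -859.960 km
|dₓₜ| = 859.960 km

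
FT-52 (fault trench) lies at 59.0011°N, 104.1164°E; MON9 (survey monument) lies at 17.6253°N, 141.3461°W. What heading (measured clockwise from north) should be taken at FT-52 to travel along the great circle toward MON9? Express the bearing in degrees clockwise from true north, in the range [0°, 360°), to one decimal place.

60.3°

Δλ = 114.5375°
y = sin Δλ · cos φ₂ = 0.866986
x = cos φ₁ sin φ₂ − sin φ₁ cos φ₂ cos Δλ = 0.495209
θ = atan2(y, x) = 60.2657° → 60.2657° (mod 360°)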